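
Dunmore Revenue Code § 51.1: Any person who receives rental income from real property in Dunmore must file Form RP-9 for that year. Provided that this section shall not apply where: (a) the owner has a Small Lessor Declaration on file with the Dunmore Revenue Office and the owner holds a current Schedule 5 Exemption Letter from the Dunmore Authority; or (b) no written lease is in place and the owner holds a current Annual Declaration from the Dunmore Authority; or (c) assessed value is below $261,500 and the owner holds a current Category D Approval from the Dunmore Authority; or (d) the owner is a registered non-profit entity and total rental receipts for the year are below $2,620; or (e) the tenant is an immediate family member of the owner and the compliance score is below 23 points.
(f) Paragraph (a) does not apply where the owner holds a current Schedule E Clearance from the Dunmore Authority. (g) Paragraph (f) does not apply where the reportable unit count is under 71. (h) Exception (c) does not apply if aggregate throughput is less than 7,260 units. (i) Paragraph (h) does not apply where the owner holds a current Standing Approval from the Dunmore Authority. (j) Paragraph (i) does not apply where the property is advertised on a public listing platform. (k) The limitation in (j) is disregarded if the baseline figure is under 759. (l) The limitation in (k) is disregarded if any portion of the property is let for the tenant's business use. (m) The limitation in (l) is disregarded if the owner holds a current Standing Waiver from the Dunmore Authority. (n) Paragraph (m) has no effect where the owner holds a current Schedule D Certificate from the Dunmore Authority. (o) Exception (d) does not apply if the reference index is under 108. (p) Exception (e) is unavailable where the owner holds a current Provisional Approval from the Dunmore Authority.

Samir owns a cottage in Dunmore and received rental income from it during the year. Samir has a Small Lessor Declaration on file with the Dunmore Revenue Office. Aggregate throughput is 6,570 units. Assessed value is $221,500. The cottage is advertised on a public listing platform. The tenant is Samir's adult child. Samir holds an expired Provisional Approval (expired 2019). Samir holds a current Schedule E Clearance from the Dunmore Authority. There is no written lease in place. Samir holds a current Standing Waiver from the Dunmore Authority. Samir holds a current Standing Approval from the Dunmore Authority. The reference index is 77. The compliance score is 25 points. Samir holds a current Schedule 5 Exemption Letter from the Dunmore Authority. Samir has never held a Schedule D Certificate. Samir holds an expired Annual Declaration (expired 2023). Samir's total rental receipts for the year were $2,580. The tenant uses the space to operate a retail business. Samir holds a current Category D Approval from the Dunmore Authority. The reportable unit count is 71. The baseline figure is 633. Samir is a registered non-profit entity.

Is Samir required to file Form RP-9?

Exception (a) is satisfied on its face — a Small Lessor Declaration is on file; a current Schedule 5 Exemption Letter is held. But applying paragraphs (f)–(g): (f) operates against (a): a current Schedule E Clearance is held. (g) is not engaged (the reportable unit count is 71, not under 71), so (f) stands. (a) is therefore removed.
Exception (b) does not apply: the Annual Declaration is not current.
Exception (c)'s conditions are all satisfied: assessed value is $221,500, below the $261,500 limit; a current Category D Approval is held. Applying paragraphs (h)–(n): (h) operates (aggregate throughput is 6,570 units, less than the 7,260 units limit), but is set aside by (i): (i) applies — a current Standing Approval is held. (j) would limit (i) — the property is publicly advertised — but (k) sets (j) aside: (k) operates against (j): the baseline figure is 633, under the 759 limit. (l) operates (the space is let for business use), but is overridden by (m): (m) operates — a current Standing Waiver is held. (n), which would lift (m), is not triggered — no current Schedule D Certificate is held. So (c) applies.
Exception (d) is satisfied on its face — Samir is a registered non-profit; total rental receipts for the year are $2,580, below the $2,620 limit. But applying paragraph (o): (o) operates against (d): the reference index is 77, under the 108 limit. (d) is therefore removed.
Exception (e) fails — the compliance score is 25 points, not below 23 points.

No — exception (c) applies; Samir is not required to file Form RP-9.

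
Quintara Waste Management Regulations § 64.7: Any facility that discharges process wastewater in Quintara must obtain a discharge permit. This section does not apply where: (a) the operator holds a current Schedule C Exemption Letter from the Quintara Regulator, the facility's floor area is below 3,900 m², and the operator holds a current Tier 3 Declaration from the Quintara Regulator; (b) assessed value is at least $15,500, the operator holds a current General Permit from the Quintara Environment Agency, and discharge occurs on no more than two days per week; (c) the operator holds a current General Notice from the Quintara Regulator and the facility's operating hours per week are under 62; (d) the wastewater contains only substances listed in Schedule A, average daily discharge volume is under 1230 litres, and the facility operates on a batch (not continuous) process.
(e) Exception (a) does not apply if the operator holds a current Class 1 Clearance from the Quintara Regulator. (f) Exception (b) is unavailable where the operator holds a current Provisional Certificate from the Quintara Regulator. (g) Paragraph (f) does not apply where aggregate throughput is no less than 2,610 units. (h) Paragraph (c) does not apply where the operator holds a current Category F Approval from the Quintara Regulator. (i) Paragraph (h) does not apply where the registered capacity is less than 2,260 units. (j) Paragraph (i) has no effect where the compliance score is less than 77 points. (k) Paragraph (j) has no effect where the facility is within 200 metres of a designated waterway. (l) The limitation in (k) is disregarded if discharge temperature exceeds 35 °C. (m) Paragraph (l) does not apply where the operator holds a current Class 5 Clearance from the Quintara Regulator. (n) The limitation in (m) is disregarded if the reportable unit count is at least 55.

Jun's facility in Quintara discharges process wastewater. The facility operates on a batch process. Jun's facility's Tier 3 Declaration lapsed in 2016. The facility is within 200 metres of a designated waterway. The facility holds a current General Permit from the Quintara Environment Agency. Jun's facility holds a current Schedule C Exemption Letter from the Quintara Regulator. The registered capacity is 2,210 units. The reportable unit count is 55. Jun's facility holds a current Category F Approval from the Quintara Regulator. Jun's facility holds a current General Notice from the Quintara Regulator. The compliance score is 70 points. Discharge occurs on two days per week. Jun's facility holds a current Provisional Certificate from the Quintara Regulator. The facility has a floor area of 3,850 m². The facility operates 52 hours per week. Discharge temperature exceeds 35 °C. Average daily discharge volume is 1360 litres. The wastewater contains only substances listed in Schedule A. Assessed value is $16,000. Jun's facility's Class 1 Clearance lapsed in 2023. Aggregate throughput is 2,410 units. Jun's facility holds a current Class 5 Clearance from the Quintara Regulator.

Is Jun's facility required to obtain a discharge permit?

Yes — Jun's facility must obtain a discharge permit.

Exception (a) requires that the operator holds a current Tier 3 Declaration from the Quintara Regulator; but there is no Tier 3 Declaration in force, so (a) is unavailable.
Exception (b): assessed value is $16,000, meeting the $15,500 threshold; a current General Permit is held; discharge occurs on no more than two days per week — every condition holds. But applying paragraphs (f)–(g): (f) operates against (b): a current Provisional Certificate is held. (g), which would lift (f), does not operate here — aggregate throughput is 2,410 units, short of 2,610 units. (b) is therefore removed.
Exception (c)'s conditions are all satisfied: a current General Notice is held; the facility's operating hours per week are 52, under the 62 limit. But: (h) operates — a current Category F Approval is held. (i) is engaged (the registered capacity is 2,210 units, less than the 2,260 units limit), but is displaced by (j): (j) operates against (i): the compliance score is 70 points, less than the 77 points limit. (k) applies (the facility is within 200 m of a designated waterway), but is itself disapplied by (l): (l) operates — discharge temperature exceeds 35 °C. (m) applies (a current Class 5 Clearance is held), but is set aside by (n): (n) is engaged — the reportable unit count is 55, meeting the 55 threshold. Exception (c) does not apply.
Exception (d) requires that average daily discharge volume is under 1230 litres; but average daily discharge volume is 1360 litres, not under 1230 litres, so (d) is unavailable.
No exception applies. The general rule governs.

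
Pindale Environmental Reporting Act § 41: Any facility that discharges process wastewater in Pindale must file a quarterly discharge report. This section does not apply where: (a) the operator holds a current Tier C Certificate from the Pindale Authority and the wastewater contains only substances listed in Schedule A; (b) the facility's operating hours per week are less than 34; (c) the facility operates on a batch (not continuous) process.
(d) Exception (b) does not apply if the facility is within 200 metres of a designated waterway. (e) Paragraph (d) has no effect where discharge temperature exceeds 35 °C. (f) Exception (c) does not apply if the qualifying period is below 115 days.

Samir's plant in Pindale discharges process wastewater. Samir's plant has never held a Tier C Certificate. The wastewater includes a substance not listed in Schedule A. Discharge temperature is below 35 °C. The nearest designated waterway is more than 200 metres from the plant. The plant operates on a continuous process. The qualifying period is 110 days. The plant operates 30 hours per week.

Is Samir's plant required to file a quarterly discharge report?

Exception (a) fails — no current Tier C Certificate is held.
Exception (b): the facility's operating hours per week are 30, less than the 34 limit — every condition holds. As to paragraphs (d)–(e): (d), which would limit (b), does not operate here: the plant is more than 200 m from any designated waterway. So (b) applies.
Exception (c) does not apply: the facility operates on a continuous process.

No — exception (b) applies; Samir's plant is not required to file a quarterly discharge report.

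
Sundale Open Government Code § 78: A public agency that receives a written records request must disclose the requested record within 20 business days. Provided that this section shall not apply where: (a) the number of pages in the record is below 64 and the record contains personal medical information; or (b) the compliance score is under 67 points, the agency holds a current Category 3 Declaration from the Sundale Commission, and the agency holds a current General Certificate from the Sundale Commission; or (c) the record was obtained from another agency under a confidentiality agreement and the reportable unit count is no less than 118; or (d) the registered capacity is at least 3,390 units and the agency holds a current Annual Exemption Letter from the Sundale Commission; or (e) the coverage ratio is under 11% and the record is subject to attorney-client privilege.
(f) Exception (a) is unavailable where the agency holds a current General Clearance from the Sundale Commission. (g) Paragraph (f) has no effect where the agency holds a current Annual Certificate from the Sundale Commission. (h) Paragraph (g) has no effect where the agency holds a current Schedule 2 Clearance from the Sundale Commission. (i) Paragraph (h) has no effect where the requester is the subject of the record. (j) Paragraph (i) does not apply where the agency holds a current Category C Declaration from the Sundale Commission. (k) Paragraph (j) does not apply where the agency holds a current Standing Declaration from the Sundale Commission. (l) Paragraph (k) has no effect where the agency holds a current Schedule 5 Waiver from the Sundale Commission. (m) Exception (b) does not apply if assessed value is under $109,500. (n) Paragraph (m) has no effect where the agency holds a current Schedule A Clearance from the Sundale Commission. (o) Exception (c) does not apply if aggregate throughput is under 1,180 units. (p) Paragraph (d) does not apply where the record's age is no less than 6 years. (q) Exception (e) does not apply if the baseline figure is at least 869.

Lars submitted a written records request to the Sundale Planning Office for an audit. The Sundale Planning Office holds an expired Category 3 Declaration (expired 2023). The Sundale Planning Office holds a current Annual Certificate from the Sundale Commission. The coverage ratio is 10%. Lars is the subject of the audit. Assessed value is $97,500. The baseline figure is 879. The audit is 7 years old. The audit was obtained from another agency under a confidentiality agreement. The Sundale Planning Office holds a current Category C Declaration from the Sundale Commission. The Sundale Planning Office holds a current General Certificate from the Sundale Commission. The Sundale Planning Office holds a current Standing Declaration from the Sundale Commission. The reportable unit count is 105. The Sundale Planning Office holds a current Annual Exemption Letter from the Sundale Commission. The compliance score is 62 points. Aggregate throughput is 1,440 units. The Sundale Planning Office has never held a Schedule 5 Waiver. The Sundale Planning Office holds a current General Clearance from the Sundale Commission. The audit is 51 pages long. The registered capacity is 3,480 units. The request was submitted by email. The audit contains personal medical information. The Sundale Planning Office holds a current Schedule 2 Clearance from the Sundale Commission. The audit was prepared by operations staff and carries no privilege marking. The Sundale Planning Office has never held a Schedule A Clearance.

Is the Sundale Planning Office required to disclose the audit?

No — exception (a) applies; the Sundale Planning Office is not required to disclose the audit.

All of (a)'s requirements are met (the number of pages in the record is 51, below the 64 limit; the audit contains personal medical information). Considering the limiting provisions: (f) is triggered (a current General Clearance is held), but is itself disapplied by (g): (g) applies — a current Annual Certificate is held. (h) operates (a current Schedule 2 Clearance is held), but is displaced by (i): (i) operates against (h): Lars is the subject of the audit. (j) operates (a current Category C Declaration is held), but is displaced by (k): (k) operates against (j): a current Standing Declaration is held. (l), which would lift (k), does not operate here — no current Schedule 5 Waiver is held. Exception (a) stands.
Exception (b) does not apply: no current Category 3 Declaration is held.
Exception (c) fails — the reportable unit count is 105, short of 118.
Exception (d)'s conditions are all satisfied: the registered capacity is 3,480 units, meeting the 3,390 units threshold; a current Annual Exemption Letter is held. But applying paragraph (p): (p) operates against (d): the record's age is 7 years, meeting the 6 years threshold. So (d) is unavailable.
Exception (e) does not apply: the audit carries no privilege marking.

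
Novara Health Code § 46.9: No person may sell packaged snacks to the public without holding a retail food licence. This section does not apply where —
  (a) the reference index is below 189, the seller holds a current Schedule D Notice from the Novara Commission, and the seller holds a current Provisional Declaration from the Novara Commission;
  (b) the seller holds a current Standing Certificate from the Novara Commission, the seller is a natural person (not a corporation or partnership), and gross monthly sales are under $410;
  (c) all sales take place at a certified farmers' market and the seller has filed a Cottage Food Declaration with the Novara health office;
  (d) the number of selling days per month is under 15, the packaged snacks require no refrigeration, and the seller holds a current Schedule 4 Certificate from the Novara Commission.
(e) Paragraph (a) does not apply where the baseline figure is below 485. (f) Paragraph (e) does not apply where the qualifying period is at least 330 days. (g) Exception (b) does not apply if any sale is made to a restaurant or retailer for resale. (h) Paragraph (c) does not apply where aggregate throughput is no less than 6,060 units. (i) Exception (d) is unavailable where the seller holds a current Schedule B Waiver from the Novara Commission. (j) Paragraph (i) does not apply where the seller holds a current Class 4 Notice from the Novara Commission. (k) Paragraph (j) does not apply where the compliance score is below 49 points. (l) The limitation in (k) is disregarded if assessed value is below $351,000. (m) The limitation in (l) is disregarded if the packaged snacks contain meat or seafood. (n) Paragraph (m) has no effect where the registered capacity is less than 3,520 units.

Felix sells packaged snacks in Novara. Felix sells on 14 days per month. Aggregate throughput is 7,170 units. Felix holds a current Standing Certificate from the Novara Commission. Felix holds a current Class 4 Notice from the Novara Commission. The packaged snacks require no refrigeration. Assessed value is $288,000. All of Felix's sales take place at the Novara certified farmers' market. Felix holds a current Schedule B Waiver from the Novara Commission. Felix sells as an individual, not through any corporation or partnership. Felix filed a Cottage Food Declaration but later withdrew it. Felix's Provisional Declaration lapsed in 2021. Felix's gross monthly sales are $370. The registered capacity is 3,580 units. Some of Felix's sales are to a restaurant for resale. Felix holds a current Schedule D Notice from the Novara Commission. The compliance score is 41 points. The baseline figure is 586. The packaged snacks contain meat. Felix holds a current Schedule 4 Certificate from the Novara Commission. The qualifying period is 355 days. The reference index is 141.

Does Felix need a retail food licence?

Yes — Felix must hold a retail food licence.

Exception (a) requires that the seller holds a current Provisional Declaration from the Novara Commission; but no current Provisional Declaration is held, so (a) is unavailable.
Exception (b): a current Standing Certificate is held; the seller is a natural person; gross monthly sales are $370, under the $410 limit — every condition holds. However, paragraph (g) must be considered: (g) is triggered — some sales are to a restaurant for resale. (b) is therefore removed.
Exception (c) does not apply: the Cottage Food Declaration was withdrawn.
Exception (d): the number of selling days per month is 14, under the 15 limit; the packaged snacks are shelf-stable; a current Schedule 4 Certificate is held — every condition holds. Turning to paragraphs (i)–(n): (i) operates against (d): a current Schedule B Waiver is held. (j) applies (a current Class 4 Notice is held), but is set aside by (k): (k) operates against (j): the compliance score is 41 points, below the 49 points limit. (l) is engaged (assessed value is $288,000, below the $351,000 limit), but is overridden by (m): (m) operates against (l): the packaged snacks contain meat. (n), which would lift (m), is inapplicable — the registered capacity is 3,580 units, not less than 3,520 units. So (d) is unavailable.
No exception applies. The general rule governs.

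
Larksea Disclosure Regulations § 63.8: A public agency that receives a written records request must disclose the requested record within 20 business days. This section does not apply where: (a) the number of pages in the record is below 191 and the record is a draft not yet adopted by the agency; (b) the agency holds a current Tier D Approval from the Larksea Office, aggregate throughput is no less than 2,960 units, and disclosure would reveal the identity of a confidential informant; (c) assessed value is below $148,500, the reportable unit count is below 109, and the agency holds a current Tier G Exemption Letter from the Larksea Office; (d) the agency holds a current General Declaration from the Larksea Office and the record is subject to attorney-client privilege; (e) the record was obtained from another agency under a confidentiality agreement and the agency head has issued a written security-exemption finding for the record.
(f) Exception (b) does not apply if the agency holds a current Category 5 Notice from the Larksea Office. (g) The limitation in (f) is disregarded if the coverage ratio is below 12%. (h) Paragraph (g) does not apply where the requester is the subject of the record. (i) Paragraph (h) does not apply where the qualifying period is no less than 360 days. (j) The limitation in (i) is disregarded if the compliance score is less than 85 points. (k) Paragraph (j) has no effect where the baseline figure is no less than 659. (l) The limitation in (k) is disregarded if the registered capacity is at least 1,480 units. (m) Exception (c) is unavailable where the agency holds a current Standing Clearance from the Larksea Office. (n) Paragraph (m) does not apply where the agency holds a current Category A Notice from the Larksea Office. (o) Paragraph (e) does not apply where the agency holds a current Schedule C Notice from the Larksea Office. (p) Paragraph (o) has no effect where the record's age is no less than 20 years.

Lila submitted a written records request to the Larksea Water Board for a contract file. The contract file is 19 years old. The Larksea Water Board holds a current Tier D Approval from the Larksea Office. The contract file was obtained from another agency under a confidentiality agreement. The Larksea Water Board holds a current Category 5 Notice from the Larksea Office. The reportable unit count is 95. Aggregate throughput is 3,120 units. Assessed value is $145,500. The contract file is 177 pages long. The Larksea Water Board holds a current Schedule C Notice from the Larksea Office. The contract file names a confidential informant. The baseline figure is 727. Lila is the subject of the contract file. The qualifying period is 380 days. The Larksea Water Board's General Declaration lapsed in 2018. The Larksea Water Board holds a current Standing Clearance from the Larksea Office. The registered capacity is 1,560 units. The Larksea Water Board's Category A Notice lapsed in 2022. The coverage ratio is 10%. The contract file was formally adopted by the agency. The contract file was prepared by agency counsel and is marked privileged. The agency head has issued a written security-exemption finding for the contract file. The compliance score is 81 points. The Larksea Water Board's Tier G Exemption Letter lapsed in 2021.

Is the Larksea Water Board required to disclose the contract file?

Yes — the Larksea Water Board must disclose the contract file.

Exception (a) fails — the contract file has been formally adopted.
Exception (b) is satisfied on its face — a current Tier D Approval is held; aggregate throughput is 3,120 units, meeting the 2,960 units threshold; the contract file names a confidential informant. Turning to paragraphs (f)–(l): (f) operates against (b): a current Category 5 Notice is held. (g) is engaged (the coverage ratio is 10%, below the 12% limit), but yields to (h): (h) is triggered — Lila is the subject of the contract file. (i) would limit (h) — the qualifying period is 380 days, meeting the 360 days threshold — but (j) sets (i) aside: (j) operates against (i): the compliance score is 81 points, less than the 85 points limit. (k) would limit (j) — the baseline figure is 727, meeting the 659 threshold — but (l) sets (k) aside: (l) is triggered — the registered capacity is 1,560 units, meeting the 1,480 units threshold. So (b) is unavailable.
Exception (c) requires that the agency holds a current Tier G Exemption Letter from the Larksea Office; but the Tier G Exemption Letter is not current, so (c) is unavailable.
Exception (d) requires that the agency holds a current General Declaration from the Larksea Office; but there is no General Declaration in force, so (d) is unavailable.
Exception (e): the contract file was obtained under a confidentiality agreement; a written security-exemption finding has been issued — every condition holds. But: (o) is engaged — a current Schedule C Notice is held. (p) does not operate here (the record's age is 19 years, short of 20 years), so (o) stands. Exception (e) does not apply.
No exception applies. The general rule governs.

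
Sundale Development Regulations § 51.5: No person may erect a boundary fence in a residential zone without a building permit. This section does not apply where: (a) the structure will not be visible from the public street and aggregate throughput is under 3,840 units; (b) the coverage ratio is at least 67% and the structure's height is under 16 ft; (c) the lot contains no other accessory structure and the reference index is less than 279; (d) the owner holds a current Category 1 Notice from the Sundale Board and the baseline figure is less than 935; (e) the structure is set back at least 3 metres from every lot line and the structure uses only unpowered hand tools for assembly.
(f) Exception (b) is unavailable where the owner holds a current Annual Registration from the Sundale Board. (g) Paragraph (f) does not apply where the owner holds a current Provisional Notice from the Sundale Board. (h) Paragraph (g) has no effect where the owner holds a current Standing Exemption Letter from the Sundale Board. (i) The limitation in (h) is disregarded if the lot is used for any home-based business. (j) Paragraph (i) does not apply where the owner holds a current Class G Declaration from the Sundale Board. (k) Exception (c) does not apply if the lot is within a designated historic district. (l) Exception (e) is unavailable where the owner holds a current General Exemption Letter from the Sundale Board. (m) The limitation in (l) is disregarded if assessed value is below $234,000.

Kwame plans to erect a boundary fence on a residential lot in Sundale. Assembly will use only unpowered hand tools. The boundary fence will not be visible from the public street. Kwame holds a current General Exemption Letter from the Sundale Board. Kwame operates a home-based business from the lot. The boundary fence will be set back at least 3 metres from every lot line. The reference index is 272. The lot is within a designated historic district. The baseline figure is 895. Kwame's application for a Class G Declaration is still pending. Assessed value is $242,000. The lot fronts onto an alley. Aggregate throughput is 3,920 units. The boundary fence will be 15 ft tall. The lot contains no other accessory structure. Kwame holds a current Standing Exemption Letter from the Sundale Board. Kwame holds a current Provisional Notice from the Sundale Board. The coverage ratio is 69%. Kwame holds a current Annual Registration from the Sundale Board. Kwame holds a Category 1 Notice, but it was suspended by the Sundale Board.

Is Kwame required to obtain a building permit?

Exception (a) fails — aggregate throughput is 3,920 units, not under 3,840 units.
Exception (b) is satisfied on its face — the coverage ratio is 69%, meeting the 67% threshold; the structure's height is 15 ft, under the 16 ft limit. Considering the limiting provisions: (f) would limit (b) — a current Annual Registration is held — but (g) sets (f) aside: (g) operates — a current Provisional Notice is held. (h) would limit (g) — a current Standing Exemption Letter is held — but (i) sets (h) aside: (i) is triggered — a home-based business operates on the lot. (j) is inapplicable (the Class G Declaration is not current), so (i) stands. Exception (b) stands.
Exception (c) is satisfied on its face — the lot has no other accessory structure; the reference index is 272, less than the 279 limit. However, paragraph (k) must be considered: (k) operates against (c): the lot is in a historic district. Exception (c) does not apply.
Exception (d) fails — no current Category 1 Notice is held.
Exception (e) is satisfied on its face — the setback is at least 3 m on every side; assembly uses only hand tools. Turning to paragraphs (l)–(m): (l) operates against (e): a current General Exemption Letter is held. (m), which would lift (l), is inapplicable — assessed value is $242,000, not below $234,000. (e) is therefore removed.

No — exception (b) applies; Kwame does not need a building permit.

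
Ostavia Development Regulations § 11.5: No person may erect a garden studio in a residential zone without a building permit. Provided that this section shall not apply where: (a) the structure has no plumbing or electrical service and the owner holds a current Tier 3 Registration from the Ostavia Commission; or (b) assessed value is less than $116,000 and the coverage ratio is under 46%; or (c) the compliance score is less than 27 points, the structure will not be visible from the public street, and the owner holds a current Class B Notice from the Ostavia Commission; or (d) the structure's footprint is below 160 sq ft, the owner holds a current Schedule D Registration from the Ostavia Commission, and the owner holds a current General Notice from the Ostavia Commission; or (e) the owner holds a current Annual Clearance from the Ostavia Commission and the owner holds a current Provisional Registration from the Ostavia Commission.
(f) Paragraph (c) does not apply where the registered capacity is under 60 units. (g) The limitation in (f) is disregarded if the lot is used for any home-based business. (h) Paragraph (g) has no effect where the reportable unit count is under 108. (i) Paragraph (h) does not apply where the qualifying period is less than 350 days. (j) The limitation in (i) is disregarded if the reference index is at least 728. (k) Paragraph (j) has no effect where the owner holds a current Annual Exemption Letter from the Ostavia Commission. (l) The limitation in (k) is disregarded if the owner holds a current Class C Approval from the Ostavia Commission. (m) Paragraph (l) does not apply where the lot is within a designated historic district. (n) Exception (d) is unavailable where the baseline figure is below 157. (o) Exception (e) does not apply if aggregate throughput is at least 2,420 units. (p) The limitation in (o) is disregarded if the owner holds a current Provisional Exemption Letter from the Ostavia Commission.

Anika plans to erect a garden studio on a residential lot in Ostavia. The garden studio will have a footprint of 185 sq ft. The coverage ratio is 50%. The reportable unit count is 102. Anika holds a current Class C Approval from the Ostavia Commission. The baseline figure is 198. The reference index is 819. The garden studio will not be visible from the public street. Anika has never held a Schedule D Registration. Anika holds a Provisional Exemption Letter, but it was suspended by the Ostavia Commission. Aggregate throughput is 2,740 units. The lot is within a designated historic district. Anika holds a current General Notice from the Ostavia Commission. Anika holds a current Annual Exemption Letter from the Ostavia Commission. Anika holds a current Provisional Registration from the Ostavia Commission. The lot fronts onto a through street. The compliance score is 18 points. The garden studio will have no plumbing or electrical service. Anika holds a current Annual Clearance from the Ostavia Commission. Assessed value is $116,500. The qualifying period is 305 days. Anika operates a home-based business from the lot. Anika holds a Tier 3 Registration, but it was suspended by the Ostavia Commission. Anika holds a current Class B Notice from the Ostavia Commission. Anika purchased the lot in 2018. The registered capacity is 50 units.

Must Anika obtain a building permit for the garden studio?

No — exception (c) applies; Anika does not need a building permit.

Exception (a) fails — no current Tier 3 Registration is held.
Exception (b) does not apply: assessed value is $116,500, not less than $116,000.
Exception (c)'s conditions are all satisfied: the compliance score is 18 points, less than the 27 points limit; the structure will not be visible from the street; a current Class B Notice is held. As to paragraphs (f)–(m): (f) would limit (c) — the registered capacity is 50 units, under the 60 units limit — but (g) sets (f) aside: (g) is engaged — a home-based business operates on the lot. (h) would limit (g) — the reportable unit count is 102, under the 108 limit — but (i) sets (h) aside: (i) is engaged — the qualifying period is 305 days, less than the 350 days limit. (j) would limit (i) — the reference index is 819, meeting the 728 threshold — but (k) sets (j) aside: (k) operates against (j): a current Annual Exemption Letter is held. (l) would limit (k) — a current Class C Approval is held — but (m) sets (l) aside: (m) applies — the lot is in a historic district. So (c) applies.
Exception (d) fails — the structure's footprint is 185 sq ft, not below 160 sq ft.
Exception (e)'s conditions are all satisfied: a current Annual Clearance is held; a current Provisional Registration is held. However, paragraphs (o)–(p) must be considered: (o) is engaged — aggregate throughput is 2,740 units, meeting the 2,420 units threshold. (p) is inapplicable (the Provisional Exemption Letter is not current), so (o) stands. So (e) is unavailable.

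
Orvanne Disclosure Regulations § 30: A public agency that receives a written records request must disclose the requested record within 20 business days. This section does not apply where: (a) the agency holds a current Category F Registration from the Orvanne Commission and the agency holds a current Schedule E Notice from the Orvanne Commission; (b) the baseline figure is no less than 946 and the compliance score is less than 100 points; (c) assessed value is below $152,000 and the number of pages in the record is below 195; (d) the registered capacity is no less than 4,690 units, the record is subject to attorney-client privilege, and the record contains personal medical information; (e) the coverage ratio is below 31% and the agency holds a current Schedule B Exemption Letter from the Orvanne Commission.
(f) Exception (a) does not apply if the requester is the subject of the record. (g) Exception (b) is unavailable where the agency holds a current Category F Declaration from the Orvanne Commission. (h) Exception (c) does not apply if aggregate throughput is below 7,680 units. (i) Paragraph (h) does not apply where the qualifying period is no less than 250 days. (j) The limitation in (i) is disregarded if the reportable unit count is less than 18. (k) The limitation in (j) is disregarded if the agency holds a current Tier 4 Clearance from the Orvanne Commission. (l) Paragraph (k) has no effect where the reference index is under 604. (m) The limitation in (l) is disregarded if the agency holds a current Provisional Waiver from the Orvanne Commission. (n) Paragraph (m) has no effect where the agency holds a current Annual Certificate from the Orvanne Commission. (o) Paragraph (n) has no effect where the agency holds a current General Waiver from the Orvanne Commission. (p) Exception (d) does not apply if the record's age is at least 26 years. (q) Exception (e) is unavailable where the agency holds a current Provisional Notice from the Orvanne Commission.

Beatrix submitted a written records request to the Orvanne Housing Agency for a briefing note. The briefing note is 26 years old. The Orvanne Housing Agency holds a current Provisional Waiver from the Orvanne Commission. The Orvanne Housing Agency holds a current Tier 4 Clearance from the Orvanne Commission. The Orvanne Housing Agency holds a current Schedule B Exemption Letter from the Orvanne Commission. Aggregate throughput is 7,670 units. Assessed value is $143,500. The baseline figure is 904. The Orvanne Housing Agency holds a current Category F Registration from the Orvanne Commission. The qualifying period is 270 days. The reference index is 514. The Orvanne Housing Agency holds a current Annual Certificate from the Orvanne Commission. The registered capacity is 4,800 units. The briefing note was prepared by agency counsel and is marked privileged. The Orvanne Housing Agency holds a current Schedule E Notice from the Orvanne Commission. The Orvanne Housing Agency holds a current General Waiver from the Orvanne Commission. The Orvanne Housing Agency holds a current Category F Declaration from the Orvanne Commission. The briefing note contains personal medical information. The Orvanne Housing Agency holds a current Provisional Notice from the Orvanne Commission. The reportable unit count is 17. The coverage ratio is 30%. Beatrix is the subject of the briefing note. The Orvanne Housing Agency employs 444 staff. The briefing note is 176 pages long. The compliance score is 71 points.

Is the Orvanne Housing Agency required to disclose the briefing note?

No — exception (c) applies; the Orvanne Housing Agency is not required to disclose the briefing note.

Exception (a): a current Category F Registration is held; a current Schedule E Notice is held — every condition holds. Turning to paragraph (f): (f) operates against (a): Beatrix is the subject of the briefing note. (a) is therefore removed.
Exception (b) fails — the baseline figure is 904, short of 946.
All of (c)'s requirements are met (assessed value is $143,500, below the $152,000 limit; the number of pages in the record is 176, below the 195 limit). Considering the limiting provisions: (h) is triggered (aggregate throughput is 7,670 units, below the 7,680 units limit), but is set aside by (i): (i) operates against (h): the qualifying period is 270 days, meeting the 250 days threshold. (j) would limit (i) — the reportable unit count is 17, less than the 18 limit — but (k) sets (j) aside: (k) is triggered — a current Tier 4 Clearance is held. (l) is engaged (the reference index is 514, under the 604 limit), but is overridden by (m): (m) operates against (l): a current Provisional Waiver is held. (n) would limit (m) — a current Annual Certificate is held — but (o) sets (n) aside: (o) applies — a current General Waiver is held. (c) remains available.
Exception (d) is satisfied on its face — the registered capacity is 4,800 units, meeting the 4,690 units threshold; the briefing note is privileged; the briefing note contains personal medical information. But applying paragraph (p): (p) is engaged — the record's age is 26 years, meeting the 26 years threshold. (d) is therefore removed.
All of (e)'s requirements are met (the coverage ratio is 30%, below the 31% limit; a current Schedule B Exemption Letter is held). But applying paragraph (q): (q) operates against (e): a current Provisional Notice is held. (e) is therefore removed.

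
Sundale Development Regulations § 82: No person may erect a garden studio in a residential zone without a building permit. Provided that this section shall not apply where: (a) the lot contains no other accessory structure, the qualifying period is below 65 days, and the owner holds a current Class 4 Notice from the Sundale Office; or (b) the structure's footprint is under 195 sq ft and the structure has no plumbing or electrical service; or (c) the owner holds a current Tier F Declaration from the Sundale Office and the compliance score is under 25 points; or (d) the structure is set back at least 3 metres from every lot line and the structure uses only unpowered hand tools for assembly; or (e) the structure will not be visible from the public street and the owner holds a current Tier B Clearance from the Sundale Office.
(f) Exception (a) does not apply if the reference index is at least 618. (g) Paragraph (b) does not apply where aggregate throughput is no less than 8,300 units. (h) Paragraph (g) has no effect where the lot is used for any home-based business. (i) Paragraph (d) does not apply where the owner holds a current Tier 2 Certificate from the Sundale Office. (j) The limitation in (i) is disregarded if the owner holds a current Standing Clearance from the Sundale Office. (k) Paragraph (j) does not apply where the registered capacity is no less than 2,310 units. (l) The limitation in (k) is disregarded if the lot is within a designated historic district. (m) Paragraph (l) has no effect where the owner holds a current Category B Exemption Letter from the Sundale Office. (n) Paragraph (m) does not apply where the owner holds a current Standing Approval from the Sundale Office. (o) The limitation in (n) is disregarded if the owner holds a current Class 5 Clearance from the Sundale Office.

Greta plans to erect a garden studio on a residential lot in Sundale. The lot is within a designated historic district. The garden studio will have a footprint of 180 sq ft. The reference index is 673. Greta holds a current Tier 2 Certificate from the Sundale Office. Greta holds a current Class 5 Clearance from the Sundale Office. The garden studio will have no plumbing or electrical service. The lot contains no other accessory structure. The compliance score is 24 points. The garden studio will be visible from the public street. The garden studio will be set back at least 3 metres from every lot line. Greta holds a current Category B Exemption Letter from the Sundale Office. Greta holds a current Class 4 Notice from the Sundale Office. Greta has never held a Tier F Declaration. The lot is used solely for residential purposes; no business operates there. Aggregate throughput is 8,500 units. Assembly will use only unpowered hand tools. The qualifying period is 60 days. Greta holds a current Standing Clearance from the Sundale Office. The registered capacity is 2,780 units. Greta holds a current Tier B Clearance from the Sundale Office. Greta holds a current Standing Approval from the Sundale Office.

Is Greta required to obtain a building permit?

All of (a)'s requirements are met (the lot has no other accessory structure; the qualifying period is 60 days, below the 65 days limit; a current Class 4 Notice is held). But applying paragraph (f): (f) operates against (a): the reference index is 673, meeting the 618 threshold. (a) is therefore removed.
Exception (b)'s conditions are all satisfied: the structure's footprint is 180 sq ft, under the 195 sq ft limit; there is no plumbing or electrical service. But: (g) operates against (b): aggregate throughput is 8,500 units, meeting the 8,300 units threshold. (h), which would lift (g), is not triggered — the lot is solely residential. (b) is therefore removed.
Exception (c) does not apply: no current Tier F Declaration is held.
All of (d)'s requirements are met (the setback is at least 3 m on every side; assembly uses only hand tools). However, paragraphs (i)–(o) must be considered: (i) is triggered — a current Tier 2 Certificate is held. (j) applies (a current Standing Clearance is held), but is itself disapplied by (k): (k) operates against (j): the registered capacity is 2,780 units, meeting the 2,310 units threshold. (l) is triggered (the lot is in a historic district), but yields to (m): (m) operates against (l): a current Category B Exemption Letter is held. (n) would limit (m) — a current Standing Approval is held — but (o) sets (n) aside: (o) is engaged — a current Class 5 Clearance is held. So (d) is unavailable.
Exception (e) requires that the structure will not be visible from the public street; but the structure will be visible from the street, so (e) is unavailable.
No exception displaces § 82.

Yes — Greta must obtain a building permit.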